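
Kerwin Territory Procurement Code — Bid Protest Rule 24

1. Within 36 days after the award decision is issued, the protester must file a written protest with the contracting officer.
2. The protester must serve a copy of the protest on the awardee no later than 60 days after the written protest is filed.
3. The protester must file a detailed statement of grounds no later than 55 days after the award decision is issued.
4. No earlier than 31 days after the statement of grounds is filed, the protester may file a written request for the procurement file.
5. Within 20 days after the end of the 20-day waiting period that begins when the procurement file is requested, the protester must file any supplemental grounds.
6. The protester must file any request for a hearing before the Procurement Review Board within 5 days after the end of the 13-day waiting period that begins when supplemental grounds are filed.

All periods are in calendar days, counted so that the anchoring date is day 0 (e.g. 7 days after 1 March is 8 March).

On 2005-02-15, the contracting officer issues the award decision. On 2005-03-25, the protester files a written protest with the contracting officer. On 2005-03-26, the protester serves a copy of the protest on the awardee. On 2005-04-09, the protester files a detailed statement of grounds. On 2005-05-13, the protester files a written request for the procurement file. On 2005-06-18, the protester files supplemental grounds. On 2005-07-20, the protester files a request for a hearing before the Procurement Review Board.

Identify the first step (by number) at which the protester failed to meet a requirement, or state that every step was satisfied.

Step 1

Step 1 — counting 36 days from 2005-02-15 (when the award decision is issued) gives a deadline of 2005-03-23; done 2005-03-25 — 2 days late.
The procedure was therefore not followed at step 1.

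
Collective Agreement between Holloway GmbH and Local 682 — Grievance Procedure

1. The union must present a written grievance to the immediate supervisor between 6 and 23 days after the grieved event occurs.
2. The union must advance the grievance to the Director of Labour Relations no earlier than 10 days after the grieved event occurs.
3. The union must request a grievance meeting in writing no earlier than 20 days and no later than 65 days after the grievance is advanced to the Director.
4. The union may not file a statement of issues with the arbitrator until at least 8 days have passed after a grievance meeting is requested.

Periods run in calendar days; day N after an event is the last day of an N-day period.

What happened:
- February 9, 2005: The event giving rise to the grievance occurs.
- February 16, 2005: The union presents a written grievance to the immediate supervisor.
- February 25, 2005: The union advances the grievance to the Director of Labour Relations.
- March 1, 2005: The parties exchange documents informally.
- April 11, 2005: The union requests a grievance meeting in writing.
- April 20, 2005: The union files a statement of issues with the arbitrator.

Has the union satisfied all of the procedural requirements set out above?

Step 1 — 6 and 23 days from February 9, 2005 (when the grieved event occurs) are February 15, 2005 and March 4, 2005 respectively; done February 16, 2005 — within the window.
Step 2 — must wait 10 days from February 9, 2005 (when the grieved event occurs), so not before February 19, 2005; done February 25, 2005 — permitted.
Step 3 — 20 and 65 days from February 25, 2005 (when the grievance is advanced to the Director) are March 17, 2005 and May 1, 2005 respectively; done April 11, 2005 — within the window.
Step 4 — must wait 8 days from April 11, 2005 (when a grievance meeting is requested), so not before April 19, 2005; done April 20, 2005 — permitted.

Yes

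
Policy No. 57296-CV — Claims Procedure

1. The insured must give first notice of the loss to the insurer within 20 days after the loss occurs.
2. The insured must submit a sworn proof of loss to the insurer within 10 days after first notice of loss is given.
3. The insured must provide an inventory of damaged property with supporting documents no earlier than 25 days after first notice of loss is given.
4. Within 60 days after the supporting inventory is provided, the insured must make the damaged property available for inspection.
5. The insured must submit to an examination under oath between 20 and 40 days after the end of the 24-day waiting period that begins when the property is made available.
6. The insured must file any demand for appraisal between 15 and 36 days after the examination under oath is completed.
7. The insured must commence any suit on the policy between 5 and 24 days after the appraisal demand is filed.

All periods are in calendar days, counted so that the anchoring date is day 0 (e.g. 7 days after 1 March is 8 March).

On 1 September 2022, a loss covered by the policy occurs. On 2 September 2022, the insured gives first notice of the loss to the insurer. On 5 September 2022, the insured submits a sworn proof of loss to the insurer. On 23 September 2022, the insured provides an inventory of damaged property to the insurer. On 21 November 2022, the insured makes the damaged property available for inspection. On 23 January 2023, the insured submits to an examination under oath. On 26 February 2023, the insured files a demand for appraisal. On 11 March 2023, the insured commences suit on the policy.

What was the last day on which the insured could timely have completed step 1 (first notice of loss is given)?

21 September 2022

Step 1 runs from 1 September 2022, when the loss occurs. 20 days after 1 September 2022 is 21 September 2022.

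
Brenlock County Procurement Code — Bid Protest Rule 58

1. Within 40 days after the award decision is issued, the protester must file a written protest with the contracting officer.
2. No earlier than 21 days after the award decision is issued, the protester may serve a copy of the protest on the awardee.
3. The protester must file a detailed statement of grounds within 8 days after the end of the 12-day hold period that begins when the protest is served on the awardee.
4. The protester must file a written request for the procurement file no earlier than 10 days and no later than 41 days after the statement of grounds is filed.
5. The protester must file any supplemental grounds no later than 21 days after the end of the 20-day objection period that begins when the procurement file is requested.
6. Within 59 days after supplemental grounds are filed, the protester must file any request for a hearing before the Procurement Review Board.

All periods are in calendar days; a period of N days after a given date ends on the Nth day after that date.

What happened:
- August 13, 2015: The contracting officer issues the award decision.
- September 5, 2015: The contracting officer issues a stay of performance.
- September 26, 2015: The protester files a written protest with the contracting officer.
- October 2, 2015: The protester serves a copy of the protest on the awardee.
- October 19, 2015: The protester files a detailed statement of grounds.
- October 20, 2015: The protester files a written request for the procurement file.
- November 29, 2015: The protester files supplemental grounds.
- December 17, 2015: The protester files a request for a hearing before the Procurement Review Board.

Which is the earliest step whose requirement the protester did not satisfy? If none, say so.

Step 1

(1) due by August 13, 2015 + 40 days = September 22, 2015; done September 26, 2015 — 4 days late.
Later steps need not be reached.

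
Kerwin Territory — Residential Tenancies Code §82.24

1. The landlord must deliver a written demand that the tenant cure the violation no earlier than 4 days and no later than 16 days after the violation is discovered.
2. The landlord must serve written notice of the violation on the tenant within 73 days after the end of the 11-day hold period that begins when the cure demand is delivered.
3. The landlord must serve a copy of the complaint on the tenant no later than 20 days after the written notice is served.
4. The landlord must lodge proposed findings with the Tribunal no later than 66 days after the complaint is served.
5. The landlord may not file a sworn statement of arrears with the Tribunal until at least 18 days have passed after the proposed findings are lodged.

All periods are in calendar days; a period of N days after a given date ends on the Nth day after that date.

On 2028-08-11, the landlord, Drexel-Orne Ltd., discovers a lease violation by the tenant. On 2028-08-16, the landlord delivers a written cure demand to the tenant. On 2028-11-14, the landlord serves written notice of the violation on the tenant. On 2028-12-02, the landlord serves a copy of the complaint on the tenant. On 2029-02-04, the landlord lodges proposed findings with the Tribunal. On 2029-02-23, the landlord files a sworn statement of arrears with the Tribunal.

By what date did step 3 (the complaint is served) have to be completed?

Step 3 runs from 2028-11-14, when the written notice is served. 20 days after 2028-11-14 is 2028-12-04.

2028-12-04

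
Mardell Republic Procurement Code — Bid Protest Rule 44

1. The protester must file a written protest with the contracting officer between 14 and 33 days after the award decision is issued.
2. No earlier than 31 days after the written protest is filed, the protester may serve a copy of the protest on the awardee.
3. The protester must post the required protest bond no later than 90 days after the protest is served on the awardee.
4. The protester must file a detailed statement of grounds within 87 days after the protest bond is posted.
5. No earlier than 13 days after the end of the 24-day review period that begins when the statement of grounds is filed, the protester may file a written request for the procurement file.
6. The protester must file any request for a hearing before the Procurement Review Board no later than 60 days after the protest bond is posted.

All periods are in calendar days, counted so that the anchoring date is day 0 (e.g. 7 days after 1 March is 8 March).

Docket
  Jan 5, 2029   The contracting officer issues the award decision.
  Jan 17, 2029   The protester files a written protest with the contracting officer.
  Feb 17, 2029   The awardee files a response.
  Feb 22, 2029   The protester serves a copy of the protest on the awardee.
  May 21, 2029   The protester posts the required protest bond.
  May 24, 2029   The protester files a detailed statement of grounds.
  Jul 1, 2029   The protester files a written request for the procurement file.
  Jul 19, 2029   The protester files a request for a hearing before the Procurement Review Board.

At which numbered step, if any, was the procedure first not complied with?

Step 1

Step 1 — 14 and 33 days from Jan 5, 2029 (when the award decision is issued) are Jan 19, 2029 and Feb 7, 2029 respectively; done Jan 17, 2029 — 2 days before the window opened.
The analysis stops there.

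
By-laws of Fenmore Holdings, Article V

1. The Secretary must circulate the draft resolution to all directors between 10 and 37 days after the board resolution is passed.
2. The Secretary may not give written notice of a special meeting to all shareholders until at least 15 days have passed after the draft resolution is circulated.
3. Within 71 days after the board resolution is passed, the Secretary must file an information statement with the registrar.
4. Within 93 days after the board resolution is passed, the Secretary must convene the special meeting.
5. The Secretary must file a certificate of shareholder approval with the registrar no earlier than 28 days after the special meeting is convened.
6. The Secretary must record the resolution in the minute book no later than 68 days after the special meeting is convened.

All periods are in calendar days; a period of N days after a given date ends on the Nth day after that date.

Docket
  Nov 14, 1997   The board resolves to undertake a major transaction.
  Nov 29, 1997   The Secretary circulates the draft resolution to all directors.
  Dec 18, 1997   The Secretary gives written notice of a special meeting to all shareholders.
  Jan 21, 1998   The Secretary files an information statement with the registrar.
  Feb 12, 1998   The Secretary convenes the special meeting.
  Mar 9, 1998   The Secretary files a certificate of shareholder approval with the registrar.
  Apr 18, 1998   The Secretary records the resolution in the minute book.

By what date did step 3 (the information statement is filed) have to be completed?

Step 3 runs from Nov 14, 1997, when the board resolution is passed. 71 days after Nov 14, 1997 is Jan 24, 1998.

Jan 24, 1998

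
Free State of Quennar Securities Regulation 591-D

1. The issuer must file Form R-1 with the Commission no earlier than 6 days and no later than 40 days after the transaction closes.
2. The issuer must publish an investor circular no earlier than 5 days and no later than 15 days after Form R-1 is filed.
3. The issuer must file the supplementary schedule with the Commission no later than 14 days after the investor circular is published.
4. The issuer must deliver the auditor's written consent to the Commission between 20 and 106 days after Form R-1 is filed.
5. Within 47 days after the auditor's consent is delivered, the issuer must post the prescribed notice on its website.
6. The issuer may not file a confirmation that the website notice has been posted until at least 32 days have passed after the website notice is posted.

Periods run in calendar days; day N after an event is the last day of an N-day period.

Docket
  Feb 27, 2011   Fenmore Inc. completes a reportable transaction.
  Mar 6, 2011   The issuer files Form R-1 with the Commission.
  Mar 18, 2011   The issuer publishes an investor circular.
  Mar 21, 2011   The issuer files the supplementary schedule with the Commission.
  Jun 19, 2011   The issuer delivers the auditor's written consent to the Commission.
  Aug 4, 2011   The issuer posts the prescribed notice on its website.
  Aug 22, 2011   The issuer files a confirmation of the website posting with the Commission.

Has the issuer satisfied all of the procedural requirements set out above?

Step 1 — 6 and 40 days from Feb 27, 2011 (when the transaction closes) are Mar 5, 2011 and Apr 8, 2011 respectively; Mar 6, 2011 falls inside that range.
Step 2 — 5 and 15 days from Mar 6, 2011 (when Form R-1 is filed) are Mar 11, 2011 and Mar 21, 2011 respectively; Mar 18, 2011 falls inside that range.
Step 3 — counting 14 days from Mar 18, 2011 (when the investor circular is published) gives a deadline of Apr 1, 2011; done Mar 21, 2011 — timely.
Step 4 — 20 and 106 days from Mar 6, 2011 (when Form R-1 is filed) are Mar 26, 2011 and Jun 20, 2011 respectively; done Jun 19, 2011 — within the window.
Step 5 — counting 47 days from Jun 19, 2011 (when the auditor's consent is delivered) gives a deadline of Aug 5, 2011; done Aug 4, 2011 — timely.
Step 6 — must wait 32 days from Aug 4, 2011 (when the website notice is posted), so not before Sep 5, 2011; acted on Aug 22, 2011, 14 days prematurely.
That is the first point of non-compliance.

No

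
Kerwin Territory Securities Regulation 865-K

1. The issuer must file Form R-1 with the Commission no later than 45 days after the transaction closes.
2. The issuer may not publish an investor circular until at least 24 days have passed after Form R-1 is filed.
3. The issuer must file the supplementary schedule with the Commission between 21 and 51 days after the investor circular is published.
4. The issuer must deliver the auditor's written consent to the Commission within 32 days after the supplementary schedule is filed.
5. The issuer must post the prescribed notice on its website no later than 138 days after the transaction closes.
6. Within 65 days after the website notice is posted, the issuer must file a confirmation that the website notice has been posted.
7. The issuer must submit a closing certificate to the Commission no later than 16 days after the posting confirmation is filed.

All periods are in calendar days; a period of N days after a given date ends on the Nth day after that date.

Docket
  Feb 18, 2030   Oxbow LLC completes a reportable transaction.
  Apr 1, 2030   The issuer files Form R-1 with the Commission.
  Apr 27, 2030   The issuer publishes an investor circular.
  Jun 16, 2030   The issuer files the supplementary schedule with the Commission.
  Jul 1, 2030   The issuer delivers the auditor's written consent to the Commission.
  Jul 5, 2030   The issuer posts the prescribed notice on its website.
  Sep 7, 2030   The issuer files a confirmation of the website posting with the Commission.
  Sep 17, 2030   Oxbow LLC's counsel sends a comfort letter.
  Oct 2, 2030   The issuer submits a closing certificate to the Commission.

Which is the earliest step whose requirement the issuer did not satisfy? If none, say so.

Step 7

Step 1 — counting 45 days from Feb 18, 2030 (when the transaction closes) gives a deadline of Apr 4, 2030; Apr 1, 2030 is within that limit.
Step 2 — must wait 24 days from Apr 1, 2030 (when Form R-1 is filed), so not before Apr 25, 2030; done Apr 27, 2030 — permitted.
Step 3 — 21 and 51 days from Apr 27, 2030 (when the investor circular is published) are May 18, 2030 and Jun 17, 2030 respectively; done Jun 16, 2030 — within the window.
Step 4 — counting 32 days from Jun 16, 2030 (when the supplementary schedule is filed) gives a deadline of Jul 18, 2030; Jul 1, 2030 is within that limit.
Step 5 — counting 138 days from Feb 18, 2030 (when the transaction closes) gives a deadline of Jul 6, 2030; completed Jul 5, 2030, before the deadline.
Step 6 — counting 65 days from Jul 5, 2030 (when the website notice is posted) gives a deadline of Sep 8, 2030; Sep 7, 2030 is within that limit.
Step 7 — counting 16 days from Sep 7, 2030 (when the posting confirmation is filed) gives a deadline of Sep 23, 2030; Oct 2, 2030 misses that deadline by 9 days.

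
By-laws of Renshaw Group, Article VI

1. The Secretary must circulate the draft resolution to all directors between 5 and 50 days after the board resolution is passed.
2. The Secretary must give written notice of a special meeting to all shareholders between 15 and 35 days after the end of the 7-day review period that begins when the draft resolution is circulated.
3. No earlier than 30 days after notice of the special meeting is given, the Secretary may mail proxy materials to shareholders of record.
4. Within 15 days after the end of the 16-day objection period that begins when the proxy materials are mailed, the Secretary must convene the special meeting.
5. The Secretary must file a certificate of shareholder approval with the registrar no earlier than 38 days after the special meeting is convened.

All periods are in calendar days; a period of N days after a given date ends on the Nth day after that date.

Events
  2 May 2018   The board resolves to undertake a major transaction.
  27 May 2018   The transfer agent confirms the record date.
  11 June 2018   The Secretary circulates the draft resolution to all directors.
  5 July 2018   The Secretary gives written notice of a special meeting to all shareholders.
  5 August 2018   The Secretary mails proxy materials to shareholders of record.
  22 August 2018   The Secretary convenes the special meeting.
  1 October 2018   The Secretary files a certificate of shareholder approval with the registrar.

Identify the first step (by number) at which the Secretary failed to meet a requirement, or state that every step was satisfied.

None — every step was satisfied

(1) the permitted window runs from 2 May 2018 + 5 = 7 May 2018 to 2 May 2018 + 50 = 21 June 2018; done 11 June 2018 — within the window.
(2) the permitted window runs from 18 June 2018 + 15 = 3 July 2018 to 18 June 2018 + 35 = 23 July 2018; done 5 July 2018 — within the window.
(3) permitted from 5 July 2018 + 30 days = 4 August 2018 onward; 5 August 2018 is on or after that date.
(4) due by 21 August 2018 + 15 days = 5 September 2018; completed 22 August 2018, before the deadline.
(5) permitted from 22 August 2018 + 38 days = 29 September 2018 onward; 1 October 2018 is on or after that date.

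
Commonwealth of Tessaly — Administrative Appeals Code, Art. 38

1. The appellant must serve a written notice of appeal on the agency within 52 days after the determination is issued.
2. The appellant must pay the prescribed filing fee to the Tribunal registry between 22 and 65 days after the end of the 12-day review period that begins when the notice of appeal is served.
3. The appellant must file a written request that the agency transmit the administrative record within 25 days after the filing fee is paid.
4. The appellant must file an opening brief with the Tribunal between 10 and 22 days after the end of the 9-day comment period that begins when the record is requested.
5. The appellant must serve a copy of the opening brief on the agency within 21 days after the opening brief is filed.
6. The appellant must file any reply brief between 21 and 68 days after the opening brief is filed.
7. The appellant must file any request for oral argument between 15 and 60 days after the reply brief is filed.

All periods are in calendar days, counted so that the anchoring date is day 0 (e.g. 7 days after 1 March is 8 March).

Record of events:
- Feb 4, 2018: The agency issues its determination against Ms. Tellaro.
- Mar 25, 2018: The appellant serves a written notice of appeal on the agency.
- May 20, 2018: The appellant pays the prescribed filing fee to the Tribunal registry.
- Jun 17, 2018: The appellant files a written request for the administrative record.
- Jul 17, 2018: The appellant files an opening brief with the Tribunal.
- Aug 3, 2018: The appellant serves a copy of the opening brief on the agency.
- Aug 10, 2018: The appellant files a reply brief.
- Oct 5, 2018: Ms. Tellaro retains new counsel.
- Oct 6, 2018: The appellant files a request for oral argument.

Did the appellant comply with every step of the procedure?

(1) due by Feb 4, 2018 + 52 days = Mar 28, 2018; completed Mar 25, 2018, before the deadline.
(2) the permitted window runs from Apr 6, 2018 + 22 = Apr 28, 2018 to Apr 6, 2018 + 65 = Jun 10, 2018; done May 20, 2018 — within the window.
(3) due by May 20, 2018 + 25 days = Jun 14, 2018; done Jun 17, 2018 — 3 days late.
The procedure was therefore not followed at step 3.

No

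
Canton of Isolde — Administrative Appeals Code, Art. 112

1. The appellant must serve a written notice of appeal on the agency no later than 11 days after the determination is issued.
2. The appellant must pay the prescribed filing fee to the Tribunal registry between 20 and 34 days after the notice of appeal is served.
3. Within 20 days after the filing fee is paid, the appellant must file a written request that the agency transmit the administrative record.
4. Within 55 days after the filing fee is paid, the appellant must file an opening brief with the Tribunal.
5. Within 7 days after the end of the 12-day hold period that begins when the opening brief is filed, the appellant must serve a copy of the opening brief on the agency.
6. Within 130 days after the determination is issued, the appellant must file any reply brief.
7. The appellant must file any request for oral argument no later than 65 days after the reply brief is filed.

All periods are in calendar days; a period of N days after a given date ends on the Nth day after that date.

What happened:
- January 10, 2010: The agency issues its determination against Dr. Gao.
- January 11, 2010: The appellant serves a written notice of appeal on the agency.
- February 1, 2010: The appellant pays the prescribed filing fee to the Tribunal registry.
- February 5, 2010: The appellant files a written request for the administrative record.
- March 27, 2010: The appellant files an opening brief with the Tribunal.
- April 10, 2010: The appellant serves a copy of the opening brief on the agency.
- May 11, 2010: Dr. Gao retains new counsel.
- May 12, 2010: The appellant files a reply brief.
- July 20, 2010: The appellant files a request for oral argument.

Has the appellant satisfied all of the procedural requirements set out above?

Step 1 — counting 11 days from January 10, 2010 (when the determination is issued) gives a deadline of January 21, 2010; January 11, 2010 is within that limit.
Step 2 — 20 and 34 days from January 11, 2010 (when the notice of appeal is served) are January 31, 2010 and February 14, 2010 respectively; done February 1, 2010 — within the window.
Step 3 — counting 20 days from February 1, 2010 (when the filing fee is paid) gives a deadline of February 21, 2010; completed February 5, 2010, before the deadline.
Step 4 — counting 55 days from February 1, 2010 (when the filing fee is paid) gives a deadline of March 28, 2010; done March 27, 2010 — timely.
Step 5 — counting 7 days from April 8, 2010 (end of the 12-day hold period, which began when the opening brief is filed on March 27, 2010) gives a deadline of April 15, 2010; completed April 10, 2010, before the deadline.
Step 6 — counting 130 days from January 10, 2010 (when the determination is issued) gives a deadline of May 20, 2010; completed May 12, 2010, before the deadline.
Step 7 — counting 65 days from May 12, 2010 (when the reply brief is filed) gives a deadline of July 16, 2010; July 20, 2010 misses that deadline by 4 days.
The procedure was therefore not followed at step 7.

No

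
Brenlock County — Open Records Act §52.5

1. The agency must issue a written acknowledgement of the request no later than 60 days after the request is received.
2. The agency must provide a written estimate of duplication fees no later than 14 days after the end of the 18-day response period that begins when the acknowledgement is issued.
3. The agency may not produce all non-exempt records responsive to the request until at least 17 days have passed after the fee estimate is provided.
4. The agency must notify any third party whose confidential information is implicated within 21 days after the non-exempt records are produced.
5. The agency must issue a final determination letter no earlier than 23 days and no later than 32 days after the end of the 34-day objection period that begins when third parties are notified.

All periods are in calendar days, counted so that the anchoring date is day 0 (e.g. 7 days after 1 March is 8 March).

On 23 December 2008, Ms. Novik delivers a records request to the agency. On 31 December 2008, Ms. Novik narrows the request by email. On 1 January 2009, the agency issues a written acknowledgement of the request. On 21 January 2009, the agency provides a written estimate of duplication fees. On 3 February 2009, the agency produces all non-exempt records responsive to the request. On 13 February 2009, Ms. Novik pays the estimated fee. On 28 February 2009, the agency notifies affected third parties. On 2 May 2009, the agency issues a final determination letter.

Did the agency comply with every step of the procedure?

Step 1 — counting 60 days from 23 December 2008 (when the request is received) gives a deadline of 21 February 2009; 1 January 2009 is within that limit.
Step 2 — counting 14 days from 19 January 2009 (end of the 18-day response period, which began when the acknowledgement is issued on 1 January 2009) gives a deadline of 2 February 2009; done 21 January 2009 — timely.
Step 3 — must wait 17 days from 21 January 2009 (when the fee estimate is provided), so not before 7 February 2009; done 3 February 2009 — 4 days too early.

No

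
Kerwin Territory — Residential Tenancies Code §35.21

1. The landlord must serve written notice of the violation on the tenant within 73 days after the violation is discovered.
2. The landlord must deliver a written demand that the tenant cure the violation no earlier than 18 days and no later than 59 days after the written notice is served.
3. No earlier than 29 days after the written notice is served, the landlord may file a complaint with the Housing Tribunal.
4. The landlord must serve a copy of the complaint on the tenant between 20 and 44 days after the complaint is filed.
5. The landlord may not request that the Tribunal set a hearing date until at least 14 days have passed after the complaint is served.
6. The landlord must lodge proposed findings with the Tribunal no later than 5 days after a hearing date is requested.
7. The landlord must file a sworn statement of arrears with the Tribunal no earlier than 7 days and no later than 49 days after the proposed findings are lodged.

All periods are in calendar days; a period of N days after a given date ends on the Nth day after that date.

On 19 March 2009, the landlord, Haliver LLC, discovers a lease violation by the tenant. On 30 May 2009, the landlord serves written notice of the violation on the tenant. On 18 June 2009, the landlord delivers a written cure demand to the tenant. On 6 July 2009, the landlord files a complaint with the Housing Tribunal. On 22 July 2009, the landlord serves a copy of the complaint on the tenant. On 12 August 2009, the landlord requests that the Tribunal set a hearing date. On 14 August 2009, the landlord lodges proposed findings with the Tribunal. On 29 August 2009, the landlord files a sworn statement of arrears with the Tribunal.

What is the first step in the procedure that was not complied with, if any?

Step 1: 73 days after 19 March 2009 (when the violation is discovered) is 31 May 2009; completed 30 May 2009, before the deadline.
Step 2: the window is 18–59 days after 30 May 2009 (when the written notice is served), so 17 June 2009 through 28 July 2009; 18 June 2009 falls inside that range.
Step 3: the earliest permitted date is 29 days after 30 May 2009 (when the written notice is served), i.e. 28 June 2009; done 6 July 2009, after the minimum wait.
Step 4: the window is 20–44 days after 6 July 2009 (when the complaint is filed), so 26 July 2009 through 19 August 2009; 22 July 2009 is 4 days too early.
The procedure was therefore not followed at step 4.

Step 4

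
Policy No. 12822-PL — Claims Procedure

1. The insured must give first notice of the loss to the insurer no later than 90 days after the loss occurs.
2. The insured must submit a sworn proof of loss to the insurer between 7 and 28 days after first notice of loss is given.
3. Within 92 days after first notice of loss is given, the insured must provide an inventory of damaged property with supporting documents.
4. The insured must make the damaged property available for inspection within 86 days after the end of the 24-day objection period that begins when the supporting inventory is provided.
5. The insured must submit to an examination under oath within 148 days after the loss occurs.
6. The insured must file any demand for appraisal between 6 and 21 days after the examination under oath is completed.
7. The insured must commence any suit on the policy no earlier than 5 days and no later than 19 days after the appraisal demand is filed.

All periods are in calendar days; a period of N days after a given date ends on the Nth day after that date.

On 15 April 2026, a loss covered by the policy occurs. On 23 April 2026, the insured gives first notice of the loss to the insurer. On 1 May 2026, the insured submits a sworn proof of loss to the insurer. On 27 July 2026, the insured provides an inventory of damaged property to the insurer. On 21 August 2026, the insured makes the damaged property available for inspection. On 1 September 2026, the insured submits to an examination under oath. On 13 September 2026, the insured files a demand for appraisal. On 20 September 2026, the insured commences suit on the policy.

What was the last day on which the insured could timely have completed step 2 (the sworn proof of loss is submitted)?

21 May 2026

Step 2 runs from 23 April 2026, when first notice of loss is given. The window is 7–28 days after 23 April 2026; it closes on 21 May 2026.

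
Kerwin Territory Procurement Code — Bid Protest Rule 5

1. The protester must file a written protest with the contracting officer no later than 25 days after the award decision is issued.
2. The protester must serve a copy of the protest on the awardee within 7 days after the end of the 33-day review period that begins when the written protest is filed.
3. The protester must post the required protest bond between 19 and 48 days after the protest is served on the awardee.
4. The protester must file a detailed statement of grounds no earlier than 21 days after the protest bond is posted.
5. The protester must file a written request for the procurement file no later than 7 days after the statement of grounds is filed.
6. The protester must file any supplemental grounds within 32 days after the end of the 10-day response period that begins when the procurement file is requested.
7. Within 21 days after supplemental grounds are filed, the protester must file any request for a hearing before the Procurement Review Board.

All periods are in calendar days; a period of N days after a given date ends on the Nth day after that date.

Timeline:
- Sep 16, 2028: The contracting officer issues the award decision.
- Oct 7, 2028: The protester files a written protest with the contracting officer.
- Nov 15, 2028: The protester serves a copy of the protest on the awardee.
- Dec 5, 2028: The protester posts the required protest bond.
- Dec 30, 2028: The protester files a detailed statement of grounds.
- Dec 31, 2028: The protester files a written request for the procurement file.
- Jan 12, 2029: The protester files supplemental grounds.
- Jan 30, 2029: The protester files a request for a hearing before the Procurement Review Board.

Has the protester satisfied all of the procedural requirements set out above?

Yes

Step 1 — counting 25 days from Sep 16, 2028 (when the award decision is issued) gives a deadline of Oct 11, 2028; done Oct 7, 2028 — timely.
Step 2 — counting 7 days from Nov 9, 2028 (end of the 33-day review period, which began when the written protest is filed on Oct 7, 2028) gives a deadline of Nov 16, 2028; done Nov 15, 2028 — timely.
Step 3 — 19 and 48 days from Nov 15, 2028 (when the protest is served on the awardee) are Dec 4, 2028 and Jan 2, 2029 respectively; done Dec 5, 2028 — within the window.
Step 4 — must wait 21 days from Dec 5, 2028 (when the protest bond is posted), so not before Dec 26, 2028; Dec 30, 2028 is on or after that date.
Step 5 — counting 7 days from Dec 30, 2028 (when the statement of grounds is filed) gives a deadline of Jan 6, 2029; completed Dec 31, 2028, before the deadline.
Step 6 — counting 32 days from Jan 10, 2029 (end of the 10-day response period, which began when the procurement file is requested on Dec 31, 2028) gives a deadline of Feb 11, 2029; done Jan 12, 2029 — timely.
Step 7 — counting 21 days from Jan 12, 2029 (when supplemental grounds are filed) gives a deadline of Feb 2, 2029; Jan 30, 2029 is within that limit.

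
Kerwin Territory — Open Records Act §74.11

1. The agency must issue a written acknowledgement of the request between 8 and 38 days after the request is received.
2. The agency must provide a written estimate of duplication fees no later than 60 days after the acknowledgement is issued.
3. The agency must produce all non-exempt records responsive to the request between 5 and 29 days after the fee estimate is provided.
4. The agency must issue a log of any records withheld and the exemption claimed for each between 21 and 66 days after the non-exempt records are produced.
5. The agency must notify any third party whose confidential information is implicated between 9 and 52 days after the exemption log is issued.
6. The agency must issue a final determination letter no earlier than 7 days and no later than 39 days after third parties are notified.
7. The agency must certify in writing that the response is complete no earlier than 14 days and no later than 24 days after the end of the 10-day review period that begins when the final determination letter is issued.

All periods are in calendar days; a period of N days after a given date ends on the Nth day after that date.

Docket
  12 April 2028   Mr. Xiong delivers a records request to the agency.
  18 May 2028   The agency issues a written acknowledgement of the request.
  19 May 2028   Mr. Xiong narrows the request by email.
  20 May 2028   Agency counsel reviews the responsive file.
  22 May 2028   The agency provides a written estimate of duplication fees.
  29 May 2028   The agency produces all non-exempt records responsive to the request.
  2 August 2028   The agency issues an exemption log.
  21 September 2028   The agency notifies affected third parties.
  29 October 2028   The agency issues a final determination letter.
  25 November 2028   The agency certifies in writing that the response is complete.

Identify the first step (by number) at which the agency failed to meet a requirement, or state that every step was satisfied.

Step 1: the window is 8–38 days after 12 April 2028 (when the request is received), so 20 April 2028 through 20 May 2028; 18 May 2028 falls inside that range.
Step 2: 60 days after 18 May 2028 (when the acknowledgement is issued) is 17 July 2028; done 22 May 2028 — timely.
Step 3: the window is 5–29 days after 22 May 2028 (when the fee estimate is provided), so 27 May 2028 through 20 June 2028; done 29 May 2028 — within the window.
Step 4: the window is 21–66 days after 29 May 2028 (when the non-exempt records are produced), so 19 June 2028 through 3 August 2028; done 2 August 2028 — within the window.
Step 5: the window is 9–52 days after 2 August 2028 (when the exemption log is issued), so 11 August 2028 through 23 September 2028; done 21 September 2028, which is between those dates.
Step 6: the window is 7–39 days after 21 September 2028 (when third parties are notified), so 28 September 2028 through 30 October 2028; done 29 October 2028, which is between those dates.
Step 7: the window is 14–24 days after 8 November 2028 (end of the 10-day review period, which began when the final determination letter is issued on 29 October 2028), so 22 November 2028 through 2 December 2028; 25 November 2028 falls inside that range.

None — every step was satisfied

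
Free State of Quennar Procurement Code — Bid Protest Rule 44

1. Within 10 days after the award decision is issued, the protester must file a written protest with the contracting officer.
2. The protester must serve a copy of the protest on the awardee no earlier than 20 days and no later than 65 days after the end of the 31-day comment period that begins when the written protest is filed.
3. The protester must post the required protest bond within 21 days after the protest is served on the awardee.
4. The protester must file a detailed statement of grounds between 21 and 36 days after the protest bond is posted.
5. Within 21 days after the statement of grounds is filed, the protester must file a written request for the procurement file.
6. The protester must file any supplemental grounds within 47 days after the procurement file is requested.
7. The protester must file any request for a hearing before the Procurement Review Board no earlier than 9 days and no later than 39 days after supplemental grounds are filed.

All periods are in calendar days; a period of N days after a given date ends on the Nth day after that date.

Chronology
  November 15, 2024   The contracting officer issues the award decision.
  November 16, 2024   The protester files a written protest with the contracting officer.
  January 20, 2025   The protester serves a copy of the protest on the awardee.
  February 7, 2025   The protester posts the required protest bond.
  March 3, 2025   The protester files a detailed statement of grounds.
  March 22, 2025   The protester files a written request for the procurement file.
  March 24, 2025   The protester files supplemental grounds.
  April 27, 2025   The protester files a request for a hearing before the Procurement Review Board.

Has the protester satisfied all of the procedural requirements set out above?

Yes

Step 1: 10 days after November 15, 2024 (when the award decision is issued) is November 25, 2024; November 16, 2024 is within that limit.
Step 2: the window is 20–65 days after December 17, 2024 (end of the 31-day comment period, which began when the written protest is filed on November 16, 2024), so January 6, 2025 through February 20, 2025; done January 20, 2025 — within the window.
Step 3: 21 days after January 20, 2025 (when the protest is served on the awardee) is February 10, 2025; completed February 7, 2025, before the deadline.
Step 4: the window is 21–36 days after February 7, 2025 (when the protest bond is posted), so February 28, 2025 through March 15, 2025; March 3, 2025 falls inside that range.
Step 5: 21 days after March 3, 2025 (when the statement of grounds is filed) is March 24, 2025; done March 22, 2025 — timely.
Step 6: 47 days after March 22, 2025 (when the procurement file is requested) is May 8, 2025; done March 24, 2025 — timely.
Step 7: the window is 9–39 days after March 24, 2025 (when supplemental grounds are filed), so April 2, 2025 through May 2, 2025; done April 27, 2025, which is between those dates.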